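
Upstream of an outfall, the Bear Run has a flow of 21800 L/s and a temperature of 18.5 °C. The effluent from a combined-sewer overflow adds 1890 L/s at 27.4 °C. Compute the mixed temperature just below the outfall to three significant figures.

Flow-weighted mixing: C = (Q_r C_r + Q_w C_w)/(Q_r + Q_w)
= (21800×18.5 + 1890×27.4)/(21800 + 1890) = 455100/23690 = 19.21 °C.

19.2 °C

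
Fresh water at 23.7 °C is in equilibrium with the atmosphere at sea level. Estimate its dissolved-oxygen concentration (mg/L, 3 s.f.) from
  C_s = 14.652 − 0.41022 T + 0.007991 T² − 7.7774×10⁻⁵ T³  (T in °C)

C_s ≈ 8.38 mg/L

C_s = 14.652 − 0.41022×23.7 + 0.007991×23.7² − 7.7774×10⁻⁵×23.7³ = 8.383 mg/L.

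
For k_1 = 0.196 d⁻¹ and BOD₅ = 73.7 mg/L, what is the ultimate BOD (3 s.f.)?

L₀ ≈ 118 mg/L

BOD₅ = L₀(1 − e^(−5k_1)) ⇒ L₀ = BOD₅ / (1 − e^(−5×0.196))
= 73.7 / (1 − 0.3753) = 73.7 / 0.6247 = 118.0 mg/L.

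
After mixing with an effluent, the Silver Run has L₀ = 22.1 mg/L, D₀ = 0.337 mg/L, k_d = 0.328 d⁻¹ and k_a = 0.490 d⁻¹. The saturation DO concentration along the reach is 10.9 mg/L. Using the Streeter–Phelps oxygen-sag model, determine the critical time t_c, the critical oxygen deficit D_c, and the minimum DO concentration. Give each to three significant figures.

t_c = [1/(k_a−k_d)] ln[(k_a/k_d)(1 − D₀(k_a−k_d)/(k_d L₀))]
= [1/(0.490−0.328)] ln[(0.490/0.328)(1 − 0.337×0.1620/(0.328×22.1))]
= (1/0.1620) ln[1.494 × 0.9925] = 6.173 × ln(1.483) = 6.173 × 0.3938 = 2.431 d.
L(t_c) = L₀ e^(−k_d t_c) = 22.1 × 0.4505 = 9.956 mg/L, and at the critical point k_a D_c = k_d L, so D_c = (0.328/0.490) × 9.956 = 6.665 mg/L.
Minimum DO = C_s − D_c = 10.9 − 6.665 = 4.235 mg/L.

t_c ≈ 2.43 d; D_c ≈ 6.66 mg/L; min DO ≈ 4.24 mg/L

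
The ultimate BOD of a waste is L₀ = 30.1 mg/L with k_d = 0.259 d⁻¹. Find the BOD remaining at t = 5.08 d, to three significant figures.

L_t = L₀ e^(−k_d t) = 30.1 × e^(−0.259×5.08) = 30.1 × 0.2683 = 8.075 mg/L.

L ≈ 8.08 mg/L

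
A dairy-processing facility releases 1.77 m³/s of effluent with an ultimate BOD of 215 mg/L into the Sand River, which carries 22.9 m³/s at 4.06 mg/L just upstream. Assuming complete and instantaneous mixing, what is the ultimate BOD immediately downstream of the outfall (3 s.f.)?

19.2 mg/L

Flow-weighted mixing: C = (Q_r C_r + Q_w C_w)/(Q_r + Q_w)
= (22.9×4.06 + 1.77×215)/(22.9 + 1.77) = 473.5/24.67 = 19.19 mg/L.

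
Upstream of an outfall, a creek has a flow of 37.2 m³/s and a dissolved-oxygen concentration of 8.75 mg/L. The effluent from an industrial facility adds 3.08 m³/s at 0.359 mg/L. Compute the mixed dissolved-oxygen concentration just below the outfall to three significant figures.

Flow-weighted mixing: C = (Q_r C_r + Q_w C_w)/(Q_r + Q_w)
= (37.2×8.75 + 3.08×0.359)/(37.2 + 3.08) = 326.6/40.28 = 8.108 mg/L.

8.11 mg/L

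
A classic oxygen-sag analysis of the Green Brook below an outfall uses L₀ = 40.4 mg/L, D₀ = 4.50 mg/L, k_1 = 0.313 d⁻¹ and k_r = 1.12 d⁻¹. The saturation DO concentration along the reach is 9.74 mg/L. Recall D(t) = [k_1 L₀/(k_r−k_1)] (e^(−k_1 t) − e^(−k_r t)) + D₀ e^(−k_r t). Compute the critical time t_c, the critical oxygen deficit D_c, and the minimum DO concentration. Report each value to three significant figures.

t_c = [1/(k_r−k_1)] ln[(k_r/k_1)(1 − D₀(k_r−k_1)/(k_1 L₀))]
= [1/(1.12−0.313)] ln[(1.12/0.313)(1 − 4.50×0.8070/(0.313×40.4))]
= (1/0.8070) ln[3.578 × 0.7128] = 1.239 × ln(2.551) = 1.239 × 0.9363 = 1.160 d.
D_c = (k_1/k_r) L₀ e^(−k_1 t_c) = (0.313/1.12) × 40.4 × e^(−0.313×1.160) = 0.2795 × 40.4 × 0.6955 = 7.852 mg/L.
Minimum DO = C_s − D_c = 9.74 − 7.852 = 1.888 mg/L.

t_c ≈ 1.16 d; D_c ≈ 7.85 mg/L; min DO ≈ 1.89 mg/L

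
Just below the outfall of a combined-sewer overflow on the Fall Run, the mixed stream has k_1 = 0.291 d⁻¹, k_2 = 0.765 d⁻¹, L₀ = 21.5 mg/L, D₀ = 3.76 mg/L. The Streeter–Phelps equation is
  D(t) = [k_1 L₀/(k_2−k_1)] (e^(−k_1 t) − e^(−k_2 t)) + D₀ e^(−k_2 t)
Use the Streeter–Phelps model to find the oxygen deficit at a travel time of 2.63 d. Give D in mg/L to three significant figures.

k_1 L₀/(k_2−k_1) = 0.291×21.5/(0.765−0.291) = 6.256/0.4740 = 13.20 mg/L.
e^(−k_1 t) = e^(−0.291×2.630) = 0.4652; e^(−k_2 t) = e^(−0.765×2.630) = 0.1337.
D = 13.20 × (0.4652 − 0.1337) + 3.76 × 0.1337 = 4.375 + 0.5028 = 4.878 mg/L.

D ≈ 4.88 mg/L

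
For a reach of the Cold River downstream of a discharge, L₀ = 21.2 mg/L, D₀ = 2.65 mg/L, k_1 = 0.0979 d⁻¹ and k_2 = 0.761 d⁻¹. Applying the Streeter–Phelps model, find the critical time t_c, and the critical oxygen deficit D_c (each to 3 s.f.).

At the critical point dD/dt = 0, so k_1 L₀ e^(−k_1 t) = k_2 D. Substituting D(t) from the Streeter–Phelps equation and solving for t gives
t_c = ln[(k_2/k_1)(1 − D₀(k_2−k_1)/(k_1 L₀))] / (k_2−k_1).
Here k_2−k_1 = 0.6631 d⁻¹ and 1 − D₀(k_2−k_1)/(k_1 L₀) = 1 − 2.65×0.6631/(0.0979×21.2) = 0.1533, so
t_c = ln(7.773 × 0.1533) / 0.6631 = 0.1756 / 0.6631 = 0.2649 d.
D_c = (k_1/k_2) L₀ e^(−k_1 t_c) = (0.0979/0.761) × 21.2 × e^(−0.0979×0.2649) = 0.1286 × 21.2 × 0.9744 = 2.657 mg/L.

t_c ≈ 0.265 d; D_c ≈ 2.66 mg/L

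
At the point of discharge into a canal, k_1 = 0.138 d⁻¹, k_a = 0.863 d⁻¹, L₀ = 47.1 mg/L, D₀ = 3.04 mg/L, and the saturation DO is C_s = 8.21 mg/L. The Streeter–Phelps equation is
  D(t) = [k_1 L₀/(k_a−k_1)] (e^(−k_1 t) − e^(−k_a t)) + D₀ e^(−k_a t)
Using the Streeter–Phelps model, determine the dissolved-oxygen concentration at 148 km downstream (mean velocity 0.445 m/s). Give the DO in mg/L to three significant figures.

Travel time t = x/v = 148 km / (0.445 m/s) = 148000 m / 0.445 m/s = 332600 s = 3.849 d.
k_1 L₀/(k_a−k_1) = 0.138×47.1/(0.863−0.138) = 6.500/0.7250 = 8.965 mg/L.
e^(−k_1 t) = e^(−0.138×3.849) = 0.5879; e^(−k_a t) = e^(−0.863×3.849) = 0.03608.
D = 8.965 × (0.5879 − 0.03608) + 3.04 × 0.03608 = 4.947 + 0.1097 = 5.057 mg/L.
DO = C_s − D = 8.21 − 5.057 = 3.153 mg/L.

DO ≈ 3.15 mg/L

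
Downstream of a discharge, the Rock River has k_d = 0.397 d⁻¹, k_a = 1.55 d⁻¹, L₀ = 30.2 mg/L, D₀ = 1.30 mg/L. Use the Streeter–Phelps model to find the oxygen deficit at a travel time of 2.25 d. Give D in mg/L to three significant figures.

D ≈ 3.98 mg/L

k_d L₀/(k_a−k_d) = 0.397×30.2/(1.55−0.397) = 11.99/1.153 = 10.40 mg/L.
e^(−k_d t) = e^(−0.397×2.250) = 0.4093; e^(−k_a t) = e^(−1.55×2.250) = 0.03058.
D = 10.40 × (0.4093 − 0.03058) + 1.30 × 0.03058 = 3.938 + 0.03975 = 3.978 mg/L.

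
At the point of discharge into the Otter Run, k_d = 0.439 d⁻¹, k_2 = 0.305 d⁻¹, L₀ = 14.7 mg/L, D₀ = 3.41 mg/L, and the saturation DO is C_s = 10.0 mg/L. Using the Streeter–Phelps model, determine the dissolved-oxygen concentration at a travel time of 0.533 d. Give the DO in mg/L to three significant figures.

k_d L₀/(k_2−k_d) = 0.439×14.7/(0.305−0.439) = 6.453/-0.1340 = -48.16 mg/L.
e^(−k_d t) = e^(−0.439×0.5330) = 0.7914; e^(−k_2 t) = e^(−0.305×0.5330) = 0.8500.
D = -48.16 × (0.7914 − 0.8500) + 3.41 × 0.8500 = 2.822 + 2.898 = 5.720 mg/L.
DO = C_s − D = 10.0 − 5.720 = 4.280 mg/L.

DO ≈ 4.28 mg/L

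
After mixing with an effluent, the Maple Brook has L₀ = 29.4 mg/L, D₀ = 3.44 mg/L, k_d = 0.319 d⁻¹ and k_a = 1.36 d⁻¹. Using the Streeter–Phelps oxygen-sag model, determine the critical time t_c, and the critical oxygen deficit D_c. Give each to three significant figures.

With k_a/k_d = 4.263 and 1 − D₀(k_a−k_d)/(k_d L₀) = 0.6182,
t_c = ln(4.263 × 0.6182) / (1.36 − 0.319) = ln(2.635) / 1.041 = 0.9691/1.041 = 0.9309 d.
L(t_c) = L₀ e^(−k_d t_c) = 29.4 × 0.7431 = 21.85 mg/L, and at the critical point k_a D_c = k_d L, so D_c = (0.319/1.36) × 21.85 = 5.124 mg/L.

t_c ≈ 0.931 d; D_c ≈ 5.12 mg/L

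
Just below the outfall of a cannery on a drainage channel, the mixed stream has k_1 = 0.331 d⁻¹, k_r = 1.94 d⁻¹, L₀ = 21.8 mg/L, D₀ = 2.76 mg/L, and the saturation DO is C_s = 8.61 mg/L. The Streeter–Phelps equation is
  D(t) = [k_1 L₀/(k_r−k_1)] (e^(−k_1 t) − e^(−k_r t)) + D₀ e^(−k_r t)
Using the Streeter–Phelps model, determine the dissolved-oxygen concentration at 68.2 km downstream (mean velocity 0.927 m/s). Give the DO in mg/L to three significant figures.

Travel time t = x/v = 68.2 km / (0.927 m/s) = 68200 m / 0.927 m/s = 73570 s = 0.8515 d.
k_1 L₀/(k_r−k_1) = 0.331×21.8/(1.94−0.331) = 7.216/1.609 = 4.485 mg/L.
e^(−k_1 t) = e^(−0.331×0.8515) = 0.7544; e^(−k_r t) = e^(−1.94×0.8515) = 0.1917.
D = 4.485 × (0.7544 − 0.1917) + 2.76 × 0.1917 = 2.524 + 0.5290 = 3.053 mg/L.
DO = C_s − D = 8.61 − 3.053 = 5.557 mg/L.

DO ≈ 5.56 mg/L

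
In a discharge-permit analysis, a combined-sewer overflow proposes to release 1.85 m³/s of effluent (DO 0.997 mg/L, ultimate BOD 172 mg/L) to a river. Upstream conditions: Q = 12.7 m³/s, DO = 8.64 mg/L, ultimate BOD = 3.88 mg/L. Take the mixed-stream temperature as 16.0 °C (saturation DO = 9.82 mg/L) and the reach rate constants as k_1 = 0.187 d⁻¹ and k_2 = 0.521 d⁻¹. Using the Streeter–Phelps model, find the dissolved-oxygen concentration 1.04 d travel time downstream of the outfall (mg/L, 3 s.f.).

Mixed DO = (12.7×8.64 + 1.85×0.997)/(12.7+1.85) = 111.6/14.55 = 7.668 mg/L.
Mixed L₀ = (12.7×3.88 + 1.85×172)/(14.55) = 367.5/14.55 = 25.26 mg/L.
Initial deficit D₀ = C_s − DO₀ = 9.82 − 7.668 = 2.152 mg/L.
D(1.04) = [0.187×25.26/(0.521−0.187)](e^(−0.187×1.04) − e^(−0.521×1.04)) + 2.152 e^(−0.521×1.04)
= 14.14 × (0.8233 − 0.5817) + 2.152 × 0.5817 = 4.668 mg/L.
DO = 9.82 − 4.668 = 5.152 mg/L.

DO ≈ 5.15 mg/L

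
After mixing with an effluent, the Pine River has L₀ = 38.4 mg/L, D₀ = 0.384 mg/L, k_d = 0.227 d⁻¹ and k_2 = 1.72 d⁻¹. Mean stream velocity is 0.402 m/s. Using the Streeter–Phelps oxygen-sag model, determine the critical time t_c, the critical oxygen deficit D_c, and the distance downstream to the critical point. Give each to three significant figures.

t_c = [1/(k_2−k_d)] ln[(k_2/k_d)(1 − D₀(k_2−k_d)/(k_d L₀))]
= [1/(1.72−0.227)] ln[(1.72/0.227)(1 − 0.384×1.493/(0.227×38.4))]
= (1/1.493) ln[7.577 × 0.9342] = 0.6698 × ln(7.079) = 0.6698 × 1.957 = 1.311 d.
D_c = (k_d/k_2) L₀ e^(−k_d t_c) = (0.227/1.72) × 38.4 × e^(−0.227×1.311) = 0.1320 × 38.4 × 0.7426 = 3.764 mg/L.
x_c = v t_c = 0.402 m/s × 1.311 d × 86400 s/d = 45530 m ≈ 45.5 km.

t_c ≈ 1.31 d; D_c ≈ 3.76 mg/L; x_c ≈ 45.5 km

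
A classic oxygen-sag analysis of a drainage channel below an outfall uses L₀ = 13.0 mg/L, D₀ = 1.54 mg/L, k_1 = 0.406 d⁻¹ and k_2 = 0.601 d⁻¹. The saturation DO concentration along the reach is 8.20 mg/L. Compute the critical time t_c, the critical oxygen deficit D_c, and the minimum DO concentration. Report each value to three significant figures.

With k_2/k_1 = 1.480 and 1 − D₀(k_2−k_1)/(k_1 L₀) = 0.9431,
t_c = ln(1.480 × 0.9431) / (0.601 − 0.406) = ln(1.396) / 0.1950 = 0.3337/0.1950 = 1.711 d.
L(t_c) = L₀ e^(−k_1 t_c) = 13.0 × 0.4992 = 6.490 mg/L, and at the critical point k_2 D_c = k_1 L, so D_c = (0.406/0.601) × 6.490 = 4.384 mg/L.
Minimum DO = C_s − D_c = 8.20 − 4.384 = 3.816 mg/L.

t_c ≈ 1.71 d; D_c ≈ 4.38 mg/L; min DO ≈ 3.82 mg/L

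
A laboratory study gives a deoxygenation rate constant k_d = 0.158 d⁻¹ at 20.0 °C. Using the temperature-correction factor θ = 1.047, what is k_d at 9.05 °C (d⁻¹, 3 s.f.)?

k_d ≈ 0.0956 d⁻¹

k_d(T₂) = k_d(T₁) · θ^(T₂−T₁) = 0.158 × 1.047^(9.05−20.0)
= 0.158 × 1.047^-10.9 = 0.158 × 0.6048 = 0.09555 d⁻¹.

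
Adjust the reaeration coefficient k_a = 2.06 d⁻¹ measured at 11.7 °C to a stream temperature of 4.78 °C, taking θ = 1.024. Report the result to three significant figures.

k_a ≈ 1.75 d⁻¹

k_a(T₂) = k_a(T₁) · θ^(T₂−T₁) = 2.06 × 1.024^(4.78−11.7)
= 2.06 × 1.024^-6.92 = 2.06 × 0.8486 = 1.748 d⁻¹.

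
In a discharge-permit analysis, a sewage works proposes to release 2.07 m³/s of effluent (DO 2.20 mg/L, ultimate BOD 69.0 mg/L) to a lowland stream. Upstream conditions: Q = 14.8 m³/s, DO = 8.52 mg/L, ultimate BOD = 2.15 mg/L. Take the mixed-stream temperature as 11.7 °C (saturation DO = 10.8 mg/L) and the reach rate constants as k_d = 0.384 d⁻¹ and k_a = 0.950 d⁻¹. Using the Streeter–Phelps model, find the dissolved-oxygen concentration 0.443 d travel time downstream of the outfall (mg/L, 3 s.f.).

Mixed DO = (14.8×8.52 + 2.07×2.20)/(14.8+2.07) = 130.7/16.87 = 7.745 mg/L.
Mixed L₀ = (14.8×2.15 + 2.07×69.0)/(16.87) = 174.6/16.87 = 10.35 mg/L.
Initial deficit D₀ = C_s − DO₀ = 10.8 − 7.745 = 3.055 mg/L.
D(0.443) = [0.384×10.35/(0.950−0.384)](e^(−0.384×0.443) − e^(−0.950×0.443)) + 3.055 e^(−0.950×0.443)
= 7.024 × (0.8436 − 0.6565) + 3.055 × 0.6565 = 3.320 mg/L.
DO = 10.8 − 3.320 = 7.480 mg/L.

DO ≈ 7.48 mg/L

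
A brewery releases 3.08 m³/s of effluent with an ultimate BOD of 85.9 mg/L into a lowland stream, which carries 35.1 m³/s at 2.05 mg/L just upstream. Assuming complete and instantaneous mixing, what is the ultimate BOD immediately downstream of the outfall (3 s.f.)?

Flow-weighted mixing: C = (Q_r C_r + Q_w C_w)/(Q_r + Q_w)
= (35.1×2.05 + 3.08×85.9)/(35.1 + 3.08) = 336.5/38.18 = 8.814 mg/L.

8.81 mg/L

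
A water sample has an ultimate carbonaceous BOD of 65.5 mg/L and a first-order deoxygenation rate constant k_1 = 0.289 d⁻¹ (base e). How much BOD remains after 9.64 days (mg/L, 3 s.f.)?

L ≈ 4.04 mg/L

L_t = L₀ e^(−k_1 t) = 65.5 × e^(−0.289×9.64) = 65.5 × 0.06167 = 4.039 mg/L.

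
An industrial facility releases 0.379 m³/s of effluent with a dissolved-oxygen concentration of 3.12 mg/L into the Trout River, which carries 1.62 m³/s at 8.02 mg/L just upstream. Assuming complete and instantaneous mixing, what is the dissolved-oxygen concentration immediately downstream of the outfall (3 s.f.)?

Flow-weighted mixing: C = (Q_r C_r + Q_w C_w)/(Q_r + Q_w)
= (1.62×8.02 + 0.379×3.12)/(1.62 + 0.379) = 14.17/1.999 = 7.091 mg/L.

7.09 mg/L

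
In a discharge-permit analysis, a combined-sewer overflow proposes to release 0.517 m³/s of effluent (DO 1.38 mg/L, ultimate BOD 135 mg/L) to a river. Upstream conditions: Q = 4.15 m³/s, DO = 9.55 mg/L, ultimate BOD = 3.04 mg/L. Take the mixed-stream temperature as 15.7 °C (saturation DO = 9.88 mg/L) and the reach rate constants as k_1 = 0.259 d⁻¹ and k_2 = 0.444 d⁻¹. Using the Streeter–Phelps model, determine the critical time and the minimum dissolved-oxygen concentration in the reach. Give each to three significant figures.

Mixed DO = (4.15×9.55 + 0.517×1.38)/(4.15+0.517) = 40.35/4.667 = 8.645 mg/L.
Mixed L₀ = (4.15×3.04 + 0.517×135)/(4.667) = 82.41/4.667 = 17.66 mg/L.
Initial deficit D₀ = C_s − DO₀ = 9.88 − 8.645 = 1.235 mg/L.
t_c = (1/0.1850) ln[(0.444/0.259)(1 − 1.235×0.1850/(0.259×17.66))] = 5.405 × ln(1.629) = 2.636 d.
D_c = (0.259/0.444) × 17.66 × e^(−0.259×2.636) = 0.5833 × 17.66 × 0.5052 = 5.204 mg/L.
Minimum DO = 9.88 − 5.204 = 4.676 mg/L.

t_c ≈ 2.64 d; minimum DO ≈ 4.68 mg/L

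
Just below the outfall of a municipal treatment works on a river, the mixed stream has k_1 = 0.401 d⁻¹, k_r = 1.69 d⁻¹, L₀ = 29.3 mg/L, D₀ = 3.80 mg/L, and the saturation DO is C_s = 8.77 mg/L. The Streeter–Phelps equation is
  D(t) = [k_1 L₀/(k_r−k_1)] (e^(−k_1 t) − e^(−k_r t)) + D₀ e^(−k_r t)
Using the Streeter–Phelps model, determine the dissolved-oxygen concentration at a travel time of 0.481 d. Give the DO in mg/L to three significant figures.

k_1 L₀/(k_r−k_1) = 0.401×29.3/(1.69−0.401) = 11.75/1.289 = 9.115 mg/L.
e^(−k_1 t) = e^(−0.401×0.4810) = 0.8246; e^(−k_r t) = e^(−1.69×0.4810) = 0.4436.
D = 9.115 × (0.8246 − 0.4436) + 3.80 × 0.4436 = 3.473 + 1.686 = 5.158 mg/L.
DO = C_s − D = 8.77 − 5.158 = 3.612 mg/L.

DO ≈ 3.61 mg/L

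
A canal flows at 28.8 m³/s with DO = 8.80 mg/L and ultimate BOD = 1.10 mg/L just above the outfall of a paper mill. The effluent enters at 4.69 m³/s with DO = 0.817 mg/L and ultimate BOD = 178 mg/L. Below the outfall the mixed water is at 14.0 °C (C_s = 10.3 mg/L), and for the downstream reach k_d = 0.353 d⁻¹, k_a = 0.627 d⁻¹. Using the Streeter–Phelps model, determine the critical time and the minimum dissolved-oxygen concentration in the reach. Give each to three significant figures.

Mixed DO = (28.8×8.80 + 4.69×0.817)/(28.8+4.69) = 257.3/33.49 = 7.682 mg/L.
Mixed L₀ = (28.8×1.10 + 4.69×178)/(33.49) = 866.5/33.49 = 25.87 mg/L.
Initial deficit D₀ = C_s − DO₀ = 10.3 − 7.682 = 2.618 mg/L.
t_c = (1/0.2740) ln[(0.627/0.353)(1 − 2.618×0.2740/(0.353×25.87))] = 3.650 × ln(1.637) = 1.798 d.
D_c = (0.353/0.627) × 25.87 × e^(−0.353×1.798) = 0.5630 × 25.87 × 0.5301 = 7.721 mg/L.
Minimum DO = 10.3 − 7.721 = 2.579 mg/L.

t_c ≈ 1.80 d; minimum DO ≈ 2.58 mg/L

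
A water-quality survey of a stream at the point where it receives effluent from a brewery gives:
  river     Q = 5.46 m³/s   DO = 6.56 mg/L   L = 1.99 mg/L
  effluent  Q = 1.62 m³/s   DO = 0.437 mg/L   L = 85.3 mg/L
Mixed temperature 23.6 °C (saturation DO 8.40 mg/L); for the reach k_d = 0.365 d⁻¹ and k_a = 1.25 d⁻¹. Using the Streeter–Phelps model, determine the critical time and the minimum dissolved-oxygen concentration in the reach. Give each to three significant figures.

Mixed DO = (5.46×6.56 + 1.62×0.437)/(5.46+1.62) = 36.53/7.080 = 5.159 mg/L.
Mixed L₀ = (5.46×1.99 + 1.62×85.3)/(7.080) = 149.1/7.080 = 21.05 mg/L.
Initial deficit D₀ = C_s − DO₀ = 8.40 − 5.159 = 3.241 mg/L.
t_c = (1/0.8850) ln[(1.25/0.365)(1 − 3.241×0.8850/(0.365×21.05))] = 1.130 × ln(2.146) = 0.8630 d.
D_c = (0.365/1.25) × 21.05 × e^(−0.365×0.8630) = 0.2920 × 21.05 × 0.7298 = 4.486 mg/L.
Minimum DO = 8.40 − 4.486 = 3.914 mg/L.

t_c ≈ 0.863 d; minimum DO ≈ 3.91 mg/L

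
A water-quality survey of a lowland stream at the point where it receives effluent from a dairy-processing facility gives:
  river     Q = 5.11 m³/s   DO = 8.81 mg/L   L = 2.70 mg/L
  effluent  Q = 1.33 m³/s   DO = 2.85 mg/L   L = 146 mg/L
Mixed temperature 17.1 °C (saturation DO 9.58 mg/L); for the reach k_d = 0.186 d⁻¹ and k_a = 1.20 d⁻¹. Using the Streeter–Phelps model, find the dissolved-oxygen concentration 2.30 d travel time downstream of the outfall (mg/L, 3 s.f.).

DO ≈ 5.97 mg/L

Mixed DO = (5.11×8.81 + 1.33×2.85)/(5.11+1.33) = 48.81/6.440 = 7.579 mg/L.
Mixed L₀ = (5.11×2.70 + 1.33×146)/(6.440) = 208.0/6.440 = 32.29 mg/L.
Initial deficit D₀ = C_s − DO₀ = 9.58 − 7.579 = 2.001 mg/L.
D(2.30) = [0.186×32.29/(1.20−0.186)](e^(−0.186×2.30) − e^(−1.20×2.30)) + 2.001 e^(−1.20×2.30)
= 5.924 × (0.6519 − 0.06329) + 2.001 × 0.06329 = 3.614 mg/L.
DO = 9.58 − 3.614 = 5.966 mg/L.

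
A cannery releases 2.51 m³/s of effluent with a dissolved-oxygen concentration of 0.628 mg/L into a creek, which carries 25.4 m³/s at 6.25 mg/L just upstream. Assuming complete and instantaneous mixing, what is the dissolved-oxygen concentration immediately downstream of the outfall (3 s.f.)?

5.74 mg/L

Flow-weighted mixing: C = (Q_r C_r + Q_w C_w)/(Q_r + Q_w)
= (25.4×6.25 + 2.51×0.628)/(25.4 + 2.51) = 160.3/27.91 = 5.744 mg/L.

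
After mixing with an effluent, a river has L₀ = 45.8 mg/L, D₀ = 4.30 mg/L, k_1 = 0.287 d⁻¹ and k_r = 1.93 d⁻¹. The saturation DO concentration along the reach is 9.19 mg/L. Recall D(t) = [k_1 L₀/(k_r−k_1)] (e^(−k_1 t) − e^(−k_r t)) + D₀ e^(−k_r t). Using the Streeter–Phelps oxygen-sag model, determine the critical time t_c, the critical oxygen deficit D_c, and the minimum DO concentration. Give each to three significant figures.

t_c ≈ 0.691 d; D_c ≈ 5.59 mg/L; min DO ≈ 3.60 mg/L

t_c = [1/(k_r−k_1)] ln[(k_r/k_1)(1 − D₀(k_r−k_1)/(k_1 L₀))]
= [1/(1.93−0.287)] ln[(1.93/0.287)(1 − 4.30×1.643/(0.287×45.8))]
= (1/1.643) ln[6.725 × 0.4625] = 0.6086 × ln(3.110) = 0.6086 × 1.135 = 0.6906 d.
L(t_c) = L₀ e^(−k_1 t_c) = 45.8 × 0.8202 = 37.56 mg/L, and at the critical point k_r D_c = k_1 L, so D_c = (0.287/1.93) × 37.56 = 5.586 mg/L.
Minimum DO = C_s − D_c = 9.19 − 5.586 = 3.604 mg/L.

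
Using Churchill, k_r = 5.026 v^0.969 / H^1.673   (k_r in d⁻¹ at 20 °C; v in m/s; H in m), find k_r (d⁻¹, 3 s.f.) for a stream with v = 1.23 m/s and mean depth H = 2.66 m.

k_r ≈ 1.20 d⁻¹

k_r = 5.026 × 1.23^0.969 / 2.66^1.673 = 5.026 × 1.222 / 5.138 = 1.195 d⁻¹.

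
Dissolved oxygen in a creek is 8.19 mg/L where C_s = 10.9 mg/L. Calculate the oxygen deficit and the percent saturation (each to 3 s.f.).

D = C_s − C = 10.9 − 8.19 = 2.71 mg/L.
% saturation = 8.19/10.9 × 100 = 75.1 %.

D ≈ 2.71 mg/L; 75.1 % saturation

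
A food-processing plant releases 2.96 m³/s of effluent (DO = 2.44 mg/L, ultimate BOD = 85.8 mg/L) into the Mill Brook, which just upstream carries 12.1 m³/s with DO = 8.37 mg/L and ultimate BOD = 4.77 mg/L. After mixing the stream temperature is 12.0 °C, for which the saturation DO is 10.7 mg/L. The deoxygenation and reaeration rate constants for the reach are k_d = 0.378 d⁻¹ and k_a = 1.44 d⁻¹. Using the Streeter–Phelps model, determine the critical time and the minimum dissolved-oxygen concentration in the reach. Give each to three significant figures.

t_c ≈ 0.654 d; minimum DO ≈ 6.46 mg/L

Mixed DO = (12.1×8.37 + 2.96×2.44)/(12.1+2.96) = 108.5/15.06 = 7.204 mg/L.
Mixed L₀ = (12.1×4.77 + 2.96×85.8)/(15.06) = 311.7/15.06 = 20.70 mg/L.
Initial deficit D₀ = C_s − DO₀ = 10.7 − 7.204 = 3.496 mg/L.
t_c = (1/1.062) ln[(1.44/0.378)(1 − 3.496×1.062/(0.378×20.70))] = 0.9416 × ln(2.002) = 0.6535 d.
D_c = (0.378/1.44) × 20.70 × e^(−0.378×0.6535) = 0.2625 × 20.70 × 0.7811 = 4.244 mg/L.
Minimum DO = 10.7 − 4.244 = 6.456 mg/L.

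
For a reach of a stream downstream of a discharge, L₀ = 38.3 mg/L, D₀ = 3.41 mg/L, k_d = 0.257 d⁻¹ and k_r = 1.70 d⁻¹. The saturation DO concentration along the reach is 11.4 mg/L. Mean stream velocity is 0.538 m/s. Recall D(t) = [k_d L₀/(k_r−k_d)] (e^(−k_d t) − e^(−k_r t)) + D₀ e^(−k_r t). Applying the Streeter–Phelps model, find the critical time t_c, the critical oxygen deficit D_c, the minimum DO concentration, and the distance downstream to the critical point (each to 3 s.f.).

t_c ≈ 0.829 d; D_c ≈ 4.68 mg/L; min DO ≈ 6.72 mg/L; x_c ≈ 38.5 km

t_c = [1/(k_r−k_d)] ln[(k_r/k_d)(1 − D₀(k_r−k_d)/(k_d L₀))]
= [1/(1.70−0.257)] ln[(1.70/0.257)(1 − 3.41×1.443/(0.257×38.3))]
= (1/1.443) ln[6.615 × 0.5001] = 0.6930 × ln(3.308) = 0.6930 × 1.196 = 0.8291 d.
L(t_c) = L₀ e^(−k_d t_c) = 38.3 × 0.8081 = 30.95 mg/L, and at the critical point k_r D_c = k_d L, so D_c = (0.257/1.70) × 30.95 = 4.679 mg/L.
Minimum DO = C_s − D_c = 11.4 − 4.679 = 6.721 mg/L.
x_c = v t_c = 0.538 m/s × 0.8291 d × 86400 s/d = 38540 m ≈ 38.5 km.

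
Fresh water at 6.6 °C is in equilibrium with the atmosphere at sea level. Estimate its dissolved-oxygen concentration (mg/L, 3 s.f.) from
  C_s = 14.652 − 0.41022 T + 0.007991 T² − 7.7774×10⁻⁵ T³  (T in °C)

C_s = 14.652 − 0.41022×6.6 + 0.007991×6.6² − 7.7774×10⁻⁵×6.6³ = 12.27 mg/L.

C_s ≈ 12.3 mg/L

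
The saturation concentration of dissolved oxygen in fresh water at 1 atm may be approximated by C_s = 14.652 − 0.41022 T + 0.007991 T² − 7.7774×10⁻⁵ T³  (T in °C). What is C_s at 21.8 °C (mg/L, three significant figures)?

C_s ≈ 8.70 mg/L

C_s = 14.652 − 0.41022×21.8 + 0.007991×21.8² − 7.7774×10⁻⁵×21.8³ = 8.701 mg/L.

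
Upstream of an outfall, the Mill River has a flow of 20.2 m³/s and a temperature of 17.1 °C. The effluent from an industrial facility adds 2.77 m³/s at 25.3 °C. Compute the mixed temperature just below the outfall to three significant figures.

Flow-weighted mixing: C = (Q_r C_r + Q_w C_w)/(Q_r + Q_w)
= (20.2×17.1 + 2.77×25.3)/(20.2 + 2.77) = 415.5/22.97 = 18.09 °C.

18.1 °C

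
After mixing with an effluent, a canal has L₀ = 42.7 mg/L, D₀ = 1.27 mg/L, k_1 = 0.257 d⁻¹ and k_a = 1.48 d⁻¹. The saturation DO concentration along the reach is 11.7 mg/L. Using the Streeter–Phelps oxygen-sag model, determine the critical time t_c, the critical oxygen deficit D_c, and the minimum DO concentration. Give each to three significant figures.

t_c ≈ 1.31 d; D_c ≈ 5.30 mg/L; min DO ≈ 6.40 mg/L

At the critical point dD/dt = 0, so k_1 L₀ e^(−k_1 t) = k_a D. Substituting D(t) from the Streeter–Phelps equation and solving for t gives
t_c = ln[(k_a/k_1)(1 − D₀(k_a−k_1)/(k_1 L₀))] / (k_a−k_1).
Here k_a−k_1 = 1.223 d⁻¹ and 1 − D₀(k_a−k_1)/(k_1 L₀) = 1 − 1.27×1.223/(0.257×42.7) = 0.8585, so
t_c = ln(5.759 × 0.8585) / 1.223 = 1.598 / 1.223 = 1.307 d.
L(t_c) = L₀ e^(−k_1 t_c) = 42.7 × 0.7147 = 30.52 mg/L, and at the critical point k_a D_c = k_1 L, so D_c = (0.257/1.48) × 30.52 = 5.300 mg/L.
Minimum DO = C_s − D_c = 11.7 − 5.300 = 6.400 mg/L.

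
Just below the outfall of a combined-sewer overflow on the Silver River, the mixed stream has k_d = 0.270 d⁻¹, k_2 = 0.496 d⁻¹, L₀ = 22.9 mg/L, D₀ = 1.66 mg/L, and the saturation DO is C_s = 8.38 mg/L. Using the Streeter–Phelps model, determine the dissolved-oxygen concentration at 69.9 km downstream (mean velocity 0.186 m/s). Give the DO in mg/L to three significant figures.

Travel time t = x/v = 69.9 km / (0.186 m/s) = 69900 m / 0.186 m/s = 375800 s = 4.350 d.
k_d L₀/(k_2−k_d) = 0.270×22.9/(0.496−0.270) = 6.183/0.2260 = 27.36 mg/L.
e^(−k_d t) = e^(−0.270×4.350) = 0.3090; e^(−k_2 t) = e^(−0.496×4.350) = 0.1156.
D = 27.36 × (0.3090 − 0.1156) + 1.66 × 0.1156 = 5.291 + 0.1919 = 5.483 mg/L.
DO = C_s − D = 8.38 − 5.483 = 2.897 mg/L.

DO ≈ 2.90 mg/L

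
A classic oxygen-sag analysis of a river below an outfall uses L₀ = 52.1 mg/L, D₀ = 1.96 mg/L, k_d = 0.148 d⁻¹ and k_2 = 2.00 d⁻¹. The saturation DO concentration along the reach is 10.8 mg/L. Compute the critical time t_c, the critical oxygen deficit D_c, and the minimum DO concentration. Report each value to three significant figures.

t_c ≈ 1.06 d; D_c ≈ 3.29 mg/L; min DO ≈ 7.51 mg/L

With k_2/k_d = 13.51 and 1 − D₀(k_2−k_d)/(k_d L₀) = 0.5292,
t_c = ln(13.51 × 0.5292) / (2.00 − 0.148) = ln(7.152) / 1.852 = 1.967/1.852 = 1.062 d.
D_c = (k_d/k_2) L₀ e^(−k_d t_c) = (0.148/2.00) × 52.1 × e^(−0.148×1.062) = 0.07400 × 52.1 × 0.8545 = 3.294 mg/L.
Minimum DO = C_s − D_c = 10.8 − 3.294 = 7.506 mg/L.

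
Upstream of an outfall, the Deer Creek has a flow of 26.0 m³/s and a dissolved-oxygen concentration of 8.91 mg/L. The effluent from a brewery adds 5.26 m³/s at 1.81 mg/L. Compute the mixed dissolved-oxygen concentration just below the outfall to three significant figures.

Flow-weighted mixing: C = (Q_r C_r + Q_w C_w)/(Q_r + Q_w)
= (26.0×8.91 + 5.26×1.81)/(26.0 + 5.26) = 241.2/31.26 = 7.715 mg/L.

7.72 mg/L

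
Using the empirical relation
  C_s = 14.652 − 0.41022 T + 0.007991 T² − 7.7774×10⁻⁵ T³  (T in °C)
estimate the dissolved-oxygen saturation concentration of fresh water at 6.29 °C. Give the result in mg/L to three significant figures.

C_s ≈ 12.4 mg/L

C_s = 14.652 − 0.41022×6.29 + 0.007991×6.29² − 7.7774×10⁻⁵×6.29³ = 12.37 mg/L.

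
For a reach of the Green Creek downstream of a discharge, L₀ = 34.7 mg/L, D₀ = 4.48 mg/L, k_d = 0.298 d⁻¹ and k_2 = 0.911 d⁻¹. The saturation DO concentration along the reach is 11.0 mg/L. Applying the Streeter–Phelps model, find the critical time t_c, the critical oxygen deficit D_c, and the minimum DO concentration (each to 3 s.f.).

t_c ≈ 1.32 d; D_c ≈ 7.66 mg/L; min DO ≈ 3.34 mg/L

With k_2/k_d = 3.057 and 1 − D₀(k_2−k_d)/(k_d L₀) = 0.7344,
t_c = ln(3.057 × 0.7344) / (0.911 − 0.298) = ln(2.245) / 0.6130 = 0.8088/0.6130 = 1.319 d.
L(t_c) = L₀ e^(−k_d t_c) = 34.7 × 0.6749 = 23.42 mg/L, and at the critical point k_2 D_c = k_d L, so D_c = (0.298/0.911) × 23.42 = 7.661 mg/L.
Minimum DO = C_s − D_c = 11.0 − 7.661 = 3.339 mg/L.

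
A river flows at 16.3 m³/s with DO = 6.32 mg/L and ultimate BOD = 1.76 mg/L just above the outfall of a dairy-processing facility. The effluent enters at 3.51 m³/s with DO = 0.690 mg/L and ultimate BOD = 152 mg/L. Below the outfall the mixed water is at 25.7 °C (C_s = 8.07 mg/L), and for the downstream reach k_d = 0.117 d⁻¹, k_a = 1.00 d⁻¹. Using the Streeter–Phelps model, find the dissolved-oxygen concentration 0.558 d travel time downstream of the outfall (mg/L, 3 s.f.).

Mixed DO = (16.3×6.32 + 3.51×0.690)/(16.3+3.51) = 105.4/19.81 = 5.322 mg/L.
Mixed L₀ = (16.3×1.76 + 3.51×152)/(19.81) = 562.2/19.81 = 28.38 mg/L.
Initial deficit D₀ = C_s − DO₀ = 8.07 − 5.322 = 2.748 mg/L.
D(0.558) = [0.117×28.38/(1.00−0.117)](e^(−0.117×0.558) − e^(−1.00×0.558)) + 2.748 e^(−1.00×0.558)
= 3.760 × (0.9368 − 0.5724) + 2.748 × 0.5724 = 2.943 mg/L.
DO = 8.07 − 2.943 = 5.127 mg/L.

DO ≈ 5.13 mg/L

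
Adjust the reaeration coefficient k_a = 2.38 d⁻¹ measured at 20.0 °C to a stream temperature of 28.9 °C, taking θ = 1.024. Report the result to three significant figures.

k_a(T₂) = k_a(T₁) · θ^(T₂−T₁) = 2.38 × 1.024^(28.9−20.0)
= 2.38 × 1.024^8.90 = 2.38 × 1.235 = 2.939 d⁻¹.

k_a ≈ 2.94 d⁻¹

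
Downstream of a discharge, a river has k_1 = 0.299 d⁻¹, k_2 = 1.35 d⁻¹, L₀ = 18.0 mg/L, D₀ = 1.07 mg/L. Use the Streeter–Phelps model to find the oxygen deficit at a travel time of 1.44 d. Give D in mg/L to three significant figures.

k_1 L₀/(k_2−k_1) = 0.299×18.0/(1.35−0.299) = 5.382/1.051 = 5.121 mg/L.
e^(−k_1 t) = e^(−0.299×1.440) = 0.6501; e^(−k_2 t) = e^(−1.35×1.440) = 0.1431.
D = 5.121 × (0.6501 − 0.1431) + 1.07 × 0.1431 = 2.596 + 0.1531 = 2.749 mg/L.

D ≈ 2.75 mg/L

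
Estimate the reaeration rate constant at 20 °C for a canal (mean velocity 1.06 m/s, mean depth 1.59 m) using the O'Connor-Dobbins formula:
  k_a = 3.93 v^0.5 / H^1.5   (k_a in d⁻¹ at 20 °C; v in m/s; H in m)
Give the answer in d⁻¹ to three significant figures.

k_a ≈ 2.02 d⁻¹

k_a = 3.93 × 1.06^0.5 / 1.59^1.5 = 3.93 × 1.030 / 2.005 = 2.018 d⁻¹.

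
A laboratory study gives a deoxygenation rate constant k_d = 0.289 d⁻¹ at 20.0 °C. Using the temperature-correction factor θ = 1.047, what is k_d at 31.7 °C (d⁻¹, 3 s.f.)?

k_d ≈ 0.495 d⁻¹

k_d(T₂) = k_d(T₁) · θ^(T₂−T₁) = 0.289 × 1.047^(31.7−20.0)
= 0.289 × 1.047^11.7 = 0.289 × 1.711 = 0.4946 d⁻¹.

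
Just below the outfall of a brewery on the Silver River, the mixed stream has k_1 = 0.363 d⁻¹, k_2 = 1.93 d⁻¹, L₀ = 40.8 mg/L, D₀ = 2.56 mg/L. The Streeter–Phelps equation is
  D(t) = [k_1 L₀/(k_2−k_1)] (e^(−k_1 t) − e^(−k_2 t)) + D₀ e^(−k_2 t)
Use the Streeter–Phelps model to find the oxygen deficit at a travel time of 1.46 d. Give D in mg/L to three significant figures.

k_1 L₀/(k_2−k_1) = 0.363×40.8/(1.93−0.363) = 14.81/1.567 = 9.451 mg/L.
e^(−k_1 t) = e^(−0.363×1.460) = 0.5886; e^(−k_2 t) = e^(−1.93×1.460) = 0.05974.
D = 9.451 × (0.5886 − 0.05974) + 2.56 × 0.05974 = 4.999 + 0.1529 = 5.152 mg/L.

D ≈ 5.15 mg/L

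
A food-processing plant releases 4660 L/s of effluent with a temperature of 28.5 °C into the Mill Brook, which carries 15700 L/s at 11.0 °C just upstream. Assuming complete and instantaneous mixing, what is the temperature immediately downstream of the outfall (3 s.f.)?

Flow-weighted mixing: C = (Q_r C_r + Q_w C_w)/(Q_r + Q_w)
= (15700×11.0 + 4660×28.5)/(15700 + 4660) = 305500/20360 = 15.01 °C.

15.0 °C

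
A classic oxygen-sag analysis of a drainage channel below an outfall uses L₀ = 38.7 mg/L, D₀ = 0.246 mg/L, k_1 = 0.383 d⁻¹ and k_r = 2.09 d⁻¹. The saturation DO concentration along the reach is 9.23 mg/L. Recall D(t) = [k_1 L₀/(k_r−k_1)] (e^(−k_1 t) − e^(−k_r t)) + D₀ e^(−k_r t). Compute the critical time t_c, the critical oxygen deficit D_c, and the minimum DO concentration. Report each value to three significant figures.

t_c ≈ 0.977 d; D_c ≈ 4.88 mg/L; min DO ≈ 4.35 mg/L

At the critical point dD/dt = 0, so k_1 L₀ e^(−k_1 t) = k_r D. Substituting D(t) from the Streeter–Phelps equation and solving for t gives
t_c = ln[(k_r/k_1)(1 − D₀(k_r−k_1)/(k_1 L₀))] / (k_r−k_1).
Here k_r−k_1 = 1.707 d⁻¹ and 1 − D₀(k_r−k_1)/(k_1 L₀) = 1 − 0.246×1.707/(0.383×38.7) = 0.9717, so
t_c = ln(5.457 × 0.9717) / 1.707 = 1.668 / 1.707 = 0.9772 d.
L(t_c) = L₀ e^(−k_1 t_c) = 38.7 × 0.6878 = 26.62 mg/L, and at the critical point k_r D_c = k_1 L, so D_c = (0.383/2.09) × 26.62 = 4.878 mg/L.
Minimum DO = C_s − D_c = 9.23 − 4.878 = 4.352 mg/L.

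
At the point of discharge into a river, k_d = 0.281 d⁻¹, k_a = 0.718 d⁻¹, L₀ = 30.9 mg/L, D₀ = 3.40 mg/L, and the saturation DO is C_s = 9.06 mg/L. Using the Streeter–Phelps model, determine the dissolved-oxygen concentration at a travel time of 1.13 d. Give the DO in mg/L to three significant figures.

k_d L₀/(k_a−k_d) = 0.281×30.9/(0.718−0.281) = 8.683/0.4370 = 19.87 mg/L.
e^(−k_d t) = e^(−0.281×1.130) = 0.7279; e^(−k_a t) = e^(−0.718×1.130) = 0.4443.
D = 19.87 × (0.7279 − 0.4443) + 3.40 × 0.4443 = 5.637 + 1.510 = 7.147 mg/L.
DO = C_s − D = 9.06 − 7.147 = 1.913 mg/L.

DO ≈ 1.91 mg/L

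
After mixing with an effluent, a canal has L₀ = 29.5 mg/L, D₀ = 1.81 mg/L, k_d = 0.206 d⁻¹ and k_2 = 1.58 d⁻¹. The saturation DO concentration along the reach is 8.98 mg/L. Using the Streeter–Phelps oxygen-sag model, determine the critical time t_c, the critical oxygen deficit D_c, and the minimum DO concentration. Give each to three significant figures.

At the critical point dD/dt = 0, so k_d L₀ e^(−k_d t) = k_2 D. Substituting D(t) from the Streeter–Phelps equation and solving for t gives
t_c = ln[(k_2/k_d)(1 − D₀(k_2−k_d)/(k_d L₀))] / (k_2−k_d).
Here k_2−k_d = 1.374 d⁻¹ and 1 − D₀(k_2−k_d)/(k_d L₀) = 1 − 1.81×1.374/(0.206×29.5) = 0.5908, so
t_c = ln(7.670 × 0.5908) / 1.374 = 1.511 / 1.374 = 1.100 d.
D_c = (k_d/k_2) L₀ e^(−k_d t_c) = (0.206/1.58) × 29.5 × e^(−0.206×1.100) = 0.1304 × 29.5 × 0.7973 = 3.067 mg/L.
Minimum DO = C_s − D_c = 8.98 − 3.067 = 5.913 mg/L.

t_c ≈ 1.10 d; D_c ≈ 3.07 mg/L; min DO ≈ 5.91 mg/L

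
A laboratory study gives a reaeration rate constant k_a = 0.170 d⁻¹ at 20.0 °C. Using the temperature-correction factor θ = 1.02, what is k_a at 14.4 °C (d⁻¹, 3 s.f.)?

k_a ≈ 0.152 d⁻¹

k_a(T₂) = k_a(T₁) · θ^(T₂−T₁) = 0.170 × 1.02^(14.4−20.0)
= 0.170 × 1.02^-5.60 = 0.170 × 0.8950 = 0.1522 d⁻¹.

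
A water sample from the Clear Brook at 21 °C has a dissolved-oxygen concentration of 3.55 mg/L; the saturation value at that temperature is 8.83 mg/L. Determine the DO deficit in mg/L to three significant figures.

D ≈ 5.28 mg/L

D = C_s − C = 8.83 − 3.55 = 5.28 mg/L.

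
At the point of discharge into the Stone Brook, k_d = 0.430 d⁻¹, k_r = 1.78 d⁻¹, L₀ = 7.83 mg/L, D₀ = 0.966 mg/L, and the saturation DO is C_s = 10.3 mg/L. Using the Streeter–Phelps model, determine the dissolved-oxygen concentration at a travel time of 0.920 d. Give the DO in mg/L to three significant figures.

k_d L₀/(k_r−k_d) = 0.430×7.83/(1.78−0.430) = 3.367/1.350 = 2.494 mg/L.
e^(−k_d t) = e^(−0.430×0.9200) = 0.6733; e^(−k_r t) = e^(−1.78×0.9200) = 0.1944.
D = 2.494 × (0.6733 − 0.1944) + 0.966 × 0.1944 = 1.194 + 0.1878 = 1.382 mg/L.
DO = C_s − D = 10.3 − 1.382 = 8.918 mg/L.

DO ≈ 8.92 mg/L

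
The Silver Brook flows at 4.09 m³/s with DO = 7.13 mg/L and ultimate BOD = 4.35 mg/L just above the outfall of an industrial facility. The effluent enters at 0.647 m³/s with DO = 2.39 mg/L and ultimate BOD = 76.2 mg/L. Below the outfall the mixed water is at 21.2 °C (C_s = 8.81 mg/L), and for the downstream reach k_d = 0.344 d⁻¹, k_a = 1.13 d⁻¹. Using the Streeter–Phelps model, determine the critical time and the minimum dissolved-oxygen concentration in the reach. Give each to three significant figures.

t_c ≈ 0.914 d; minimum DO ≈ 5.66 mg/L

Mixed DO = (4.09×7.13 + 0.647×2.39)/(4.09+0.647) = 30.71/4.737 = 6.483 mg/L.
Mixed L₀ = (4.09×4.35 + 0.647×76.2)/(4.737) = 67.09/4.737 = 14.16 mg/L.
Initial deficit D₀ = C_s − DO₀ = 8.81 − 6.483 = 2.327 mg/L.
t_c = (1/0.7860) ln[(1.13/0.344)(1 − 2.327×0.7860/(0.344×14.16))] = 1.272 × ln(2.052) = 0.9142 d.
D_c = (0.344/1.13) × 14.16 × e^(−0.344×0.9142) = 0.3044 × 14.16 × 0.7302 = 3.148 mg/L.
Minimum DO = 8.81 − 3.148 = 5.662 mg/L.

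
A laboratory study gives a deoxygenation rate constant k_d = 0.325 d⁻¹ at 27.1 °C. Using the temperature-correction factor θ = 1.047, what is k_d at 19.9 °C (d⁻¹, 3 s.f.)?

k_d(T₂) = k_d(T₁) · θ^(T₂−T₁) = 0.325 × 1.047^(19.9−27.1)
= 0.325 × 1.047^-7.20 = 0.325 × 0.7184 = 0.2335 d⁻¹.

k_d ≈ 0.233 d⁻¹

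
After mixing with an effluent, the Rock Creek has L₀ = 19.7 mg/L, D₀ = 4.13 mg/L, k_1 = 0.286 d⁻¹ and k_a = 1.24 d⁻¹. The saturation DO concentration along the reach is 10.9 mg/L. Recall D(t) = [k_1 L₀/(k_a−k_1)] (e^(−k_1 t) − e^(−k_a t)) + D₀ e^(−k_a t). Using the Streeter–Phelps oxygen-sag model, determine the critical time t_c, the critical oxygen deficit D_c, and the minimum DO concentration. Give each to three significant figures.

With k_a/k_1 = 4.336 and 1 − D₀(k_a−k_1)/(k_1 L₀) = 0.3007,
t_c = ln(4.336 × 0.3007) / (1.24 − 0.286) = ln(1.304) / 0.9540 = 0.2652/0.9540 = 0.2780 d.
D_c = (k_1/k_a) L₀ e^(−k_1 t_c) = (0.286/1.24) × 19.7 × e^(−0.286×0.2780) = 0.2306 × 19.7 × 0.9236 = 4.196 mg/L.
Minimum DO = C_s − D_c = 10.9 − 4.196 = 6.704 mg/L.

t_c ≈ 0.278 d; D_c ≈ 4.20 mg/L; min DO ≈ 6.70 mg/L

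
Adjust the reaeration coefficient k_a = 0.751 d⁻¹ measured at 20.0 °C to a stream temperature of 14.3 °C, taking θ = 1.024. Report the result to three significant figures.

k_a ≈ 0.656 d⁻¹

k_a(T₂) = k_a(T₁) · θ^(T₂−T₁) = 0.751 × 1.024^(14.3−20.0)
= 0.751 × 1.024^-5.70 = 0.751 × 0.8736 = 0.6560 d⁻¹.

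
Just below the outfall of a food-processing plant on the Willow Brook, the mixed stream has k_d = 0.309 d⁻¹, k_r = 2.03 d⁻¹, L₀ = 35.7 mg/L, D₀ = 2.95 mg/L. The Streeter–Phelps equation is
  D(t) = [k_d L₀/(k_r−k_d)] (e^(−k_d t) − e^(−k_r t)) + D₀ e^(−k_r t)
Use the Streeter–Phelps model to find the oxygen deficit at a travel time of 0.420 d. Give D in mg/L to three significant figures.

D ≈ 4.15 mg/L

k_d L₀/(k_r−k_d) = 0.309×35.7/(2.03−0.309) = 11.03/1.721 = 6.410 mg/L.
e^(−k_d t) = e^(−0.309×0.4200) = 0.8783; e^(−k_r t) = e^(−2.03×0.4200) = 0.4263.
D = 6.410 × (0.8783 − 0.4263) + 2.95 × 0.4263 = 2.897 + 1.258 = 4.155 mg/L.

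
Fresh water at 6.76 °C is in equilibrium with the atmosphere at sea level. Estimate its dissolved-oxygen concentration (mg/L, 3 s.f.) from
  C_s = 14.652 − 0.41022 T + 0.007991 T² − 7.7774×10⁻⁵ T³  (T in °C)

C_s ≈ 12.2 mg/L

C_s = 14.652 − 0.41022×6.76 + 0.007991×6.76² − 7.7774×10⁻⁵×6.76³ = 12.22 mg/L.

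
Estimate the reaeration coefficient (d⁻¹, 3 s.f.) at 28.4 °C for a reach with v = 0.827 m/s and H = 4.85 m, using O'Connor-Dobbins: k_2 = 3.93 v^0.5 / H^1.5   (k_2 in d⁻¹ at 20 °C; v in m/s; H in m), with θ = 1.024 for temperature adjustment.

k_2(20) = 3.93 × 0.827^0.5 / 4.85^1.5 = 3.93 × 0.9094 / 10.68 = 0.3346 d⁻¹.
k_2(28.4) = 0.3346 × 1.024^(28.4−20) = 0.3346 × 1.220 = 0.4084 d⁻¹.

k_2 ≈ 0.408 d⁻¹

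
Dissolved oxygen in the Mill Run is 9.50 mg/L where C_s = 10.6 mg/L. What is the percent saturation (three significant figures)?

89.6 % saturation

% saturation = C/C_s × 100 = 9.50/10.6 × 100 = 89.6 %.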